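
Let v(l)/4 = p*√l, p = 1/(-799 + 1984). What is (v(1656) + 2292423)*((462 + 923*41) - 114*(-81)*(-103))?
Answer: -2092516837131 - 7302376*√46/395 ≈ -2.0925e+12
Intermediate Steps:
p = 1/1185 ≈ 0.00084388
v(l) = 4*√l/1185 (v(l) = 4*(√l/1185) = 4*√l/1185)
(v(1656) + 2292423)*((462 + 923*41) - 114*(-81)*(-103)) = (4*√1656/1185 + 2292423)*((462 + 923*41) - 114*(-81)*(-103)) = (4*(6*√46)/1185 + 2292423)*((462 + 37843) + 9234*(-103)) = (8*√46/395 + 2292423)*(38305 - 951102) = (2292423 + 8*√46/395)*(-912797) = -2092516837131 - 7302376*√46/395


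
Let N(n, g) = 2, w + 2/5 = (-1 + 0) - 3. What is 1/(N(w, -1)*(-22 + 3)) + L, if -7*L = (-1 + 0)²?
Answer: -45/266 ≈ -0.16917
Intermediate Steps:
w = -22/5 (w = -⅖ + ((-1 + 0) - 3) = -⅖ + (-1 - 3) = -⅖ - 4 = -22/5 ≈ -4.4000)
L = -⅐ (L = -(-1 + 0)²/7 = -⅐*(-1)² = -⅐*1 = -⅐ ≈ -0.14286)
1/(N(w, -1)*(-22 + 3)) + L = 1/(2*(-22 + 3)) - ⅐ = (½)/(-19) - ⅐ = (½)*(-1/19) - ⅐ = -1/38 - ⅐ = -45/266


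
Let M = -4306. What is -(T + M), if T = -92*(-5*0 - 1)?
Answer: 4214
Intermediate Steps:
T = 92 (T = -92*(0 - 1) = -92*(-1) = 92)
-(T + M) = -(92 - 4306) = -1*(-4214) = 4214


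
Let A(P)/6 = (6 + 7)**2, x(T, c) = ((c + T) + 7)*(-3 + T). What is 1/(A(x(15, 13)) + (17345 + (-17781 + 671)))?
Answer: 1/1249 ≈ 0.00080064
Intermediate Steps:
x(T, c) = (-3 + T)*(7 + T + c) (x(T, c) = ((T + c) + 7)*(-3 + T) = (7 + T + c)*(-3 + T) = (-3 + T)*(7 + T + c))
A(P) = 1014 (A(P) = 6*(6 + 7)**2 = 6*13**2 = 6*169 = 1014)
1/(A(x(15, 13)) + (17345 + (-17781 + 671))) = 1/(1014 + (17345 + (-17781 + 671))) = 1/(1014 + (17345 - 17110)) = 1/(1014 + 235) = 1/1249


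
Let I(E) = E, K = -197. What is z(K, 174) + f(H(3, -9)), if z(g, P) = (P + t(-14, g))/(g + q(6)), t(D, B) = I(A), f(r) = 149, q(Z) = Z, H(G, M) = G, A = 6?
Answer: 28279/191 ≈ 148.06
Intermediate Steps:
t(D, B) = 6
z(g, P) = (6 + P)/(6 + g) (z(g, P) = (P + 6)/(g + 6) = (6 + P)/(6 + g))
z(K, 174) + f(H(3, -9)) = (6 + 174)/(6 - 197) + 149 = 180/(-191) + 149 = -1/191*180 + 149 = -180/191 + 149 = 28279/191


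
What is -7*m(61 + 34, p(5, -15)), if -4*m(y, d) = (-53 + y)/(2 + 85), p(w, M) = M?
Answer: 49/58 ≈ 0.84483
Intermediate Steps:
m(y, d) = 53/348 - y/348 (m(y, d) = -(-53 + y)/(4*(2 + 85)) = -(-53 + y)/(4*87) = -(-53/87 + y/87)/4 = 53/348 - y/348)
-7*m(61 + 34, p(5, -15)) = -7*(53/348 - (61 + 34)/348) = -7*(53/348 - 1/348*95) = -7*(53/348 - 95/348) = -7*(-7/58) = 49/58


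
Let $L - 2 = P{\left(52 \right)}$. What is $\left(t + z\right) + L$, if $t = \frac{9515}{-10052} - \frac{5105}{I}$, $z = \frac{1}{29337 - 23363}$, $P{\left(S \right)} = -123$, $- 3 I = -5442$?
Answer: $- \frac{3397602437591}{27232968868} \approx -124.76$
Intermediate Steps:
$I = 1814$ ($I = \left(- \frac{1}{3}\right) \left(-5442\right) = 1814$)
$L = -121$ ($L = 2 - 123 = -121$)
$z = \frac{1}{5974} \approx 0.00016739$
$t = - \frac{34287835}{9117164}$ ($t = \frac{9515}{-10052} - \frac{5105}{1814} = 9515 \left(- \frac{1}{10052}\right) - \frac{5105}{1814} = - \frac{9515}{10052} - \frac{5105}{1814} = - \frac{34287835}{9117164} \approx -3.7608$)
$\left(t + z\right) + L = \left(- \frac{34287835}{9117164} + \frac{1}{5974}\right) - 121 = - \frac{102413204563}{27232968868} - 121 = - \frac{3397602437591}{27232968868}$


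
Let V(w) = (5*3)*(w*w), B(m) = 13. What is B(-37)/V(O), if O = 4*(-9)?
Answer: 13/19440 ≈ 0.00066872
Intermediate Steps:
O = -36
V(w) = 15*w²
B(-37)/V(O) = 13/((15*(-36)²)) = 13/((15*1296)) = 13/19440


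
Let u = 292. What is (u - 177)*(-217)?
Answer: -24955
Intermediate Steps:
(u - 177)*(-217) = (292 - 177)*(-217) = 115*(-217) = -24955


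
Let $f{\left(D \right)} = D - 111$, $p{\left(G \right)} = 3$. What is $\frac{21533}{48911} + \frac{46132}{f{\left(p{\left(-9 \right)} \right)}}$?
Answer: $- \frac{563509172}{1320597} \approx -426.71$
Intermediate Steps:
$f{\left(D \right)} = -111 + D$ ($f{\left(D \right)} = D - 111 = -111 + D$)
$\frac{21533}{48911} + \frac{46132}{f{\left(p{\left(-9 \right)} \right)}} = \frac{21533}{48911} + \frac{46132}{-111 + 3} = 21533 \cdot \frac{1}{48911} + \frac{46132}{-108} = \frac{21533}{48911} + 46132 \left(- \frac{1}{108}\right) = \frac{21533}{48911} - \frac{11533}{27} = - \frac{563509172}{1320597}$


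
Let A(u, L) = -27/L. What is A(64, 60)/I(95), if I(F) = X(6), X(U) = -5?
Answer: 9/100 ≈ 0.090000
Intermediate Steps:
I(F) = -5
A(64, 60)/I(95) = -27/60/(-5) = -27*1/60*(-1/5) = -9/20*(-1/5) = 9/100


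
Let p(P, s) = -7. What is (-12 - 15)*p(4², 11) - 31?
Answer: 158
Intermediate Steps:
(-12 - 15)*p(4², 11) - 31 = (-12 - 15)*(-7) - 31 = -27*(-7) - 31 = 189 - 31 = 158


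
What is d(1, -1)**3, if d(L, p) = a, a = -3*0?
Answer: 0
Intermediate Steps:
a = 0
d(L, p) = 0
d(1, -1)**3 = 0**3 = 0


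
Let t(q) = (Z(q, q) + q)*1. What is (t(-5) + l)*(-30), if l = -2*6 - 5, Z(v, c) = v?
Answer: 810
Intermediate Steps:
t(q) = 2*q (t(q) = (q + q)*1 = (2*q)*1 = 2*q)
l = -17 (l = -12 - 5 = -17)
(t(-5) + l)*(-30) = (2*(-5) - 17)*(-30) = (-10 - 17)*(-30) = -27*(-30) = 810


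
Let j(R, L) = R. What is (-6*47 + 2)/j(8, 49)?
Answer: -35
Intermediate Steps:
(-6*47 + 2)/j(8, 49) = (-6*47 + 2)/8 = (-282 + 2)*(⅛) = -280*⅛ = -35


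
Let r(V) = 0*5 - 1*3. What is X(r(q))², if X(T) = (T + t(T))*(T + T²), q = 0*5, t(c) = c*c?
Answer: 1296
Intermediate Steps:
t(c) = c²
q = 0
r(V) = -3 (r(V) = 0 - 3 = -3)
X(T) = (T + T²)² (X(T) = (T + T²)*(T + T²) = (T + T²)²)
X(r(q))² = ((-3)²*(1 + (-3)² + 2*(-3)))² = (9*(1 + 9 - 6))² = (9*4)² = 36² = 1296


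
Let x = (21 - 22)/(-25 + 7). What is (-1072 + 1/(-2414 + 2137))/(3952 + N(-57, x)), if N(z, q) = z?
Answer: -59389/215783 ≈ -0.27523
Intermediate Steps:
x = 1/18 (x = -1/(-18) = -1*(-1/18) = 1/18 ≈ 0.055556)
(-1072 + 1/(-2414 + 2137))/(3952 + N(-57, x)) = (-1072 + 1/(-2414 + 2137))/(3952 - 57) = (-1072 + 1/(-277))/3895 = (-1072 - 1/277)*(1/3895) = -296945/277*1/3895 = -59389/215783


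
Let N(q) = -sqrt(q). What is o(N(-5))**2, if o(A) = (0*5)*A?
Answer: 0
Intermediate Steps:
o(A) = 0 (o(A) = 0*A = 0)
o(N(-5))**2 = 0**2 = 0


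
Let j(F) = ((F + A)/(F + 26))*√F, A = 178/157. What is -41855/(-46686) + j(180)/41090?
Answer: 41855/46686 + 42657*√5/332233195 ≈ 0.89681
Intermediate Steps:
A = 178/157 (A = 178*(1/157) = 178/157 ≈ 1.1338)
j(F) = √F*(178/157 + F)/(26 + F) (j(F) = ((F + 178/157)/(F + 26))*√F = ((178/157 + F)/(26 + F))*√F = √F*(178/157 + F)/(26 + F))
-41855/(-46686) + j(180)/41090 = -41855/(-46686) + (√180*(178/157 + 180)/(26 + 180))/41090 = -41855*(-1/46686) + ((6*√5)*(28438/157)/206)*(1/41090) = 41855/46686 + ((6*√5)*(1/206)*(28438/157))*(1/41090) = 41855/46686 + (85314*√5/16171)*(1/41090) = 41855/46686 + 42657*√5/332233195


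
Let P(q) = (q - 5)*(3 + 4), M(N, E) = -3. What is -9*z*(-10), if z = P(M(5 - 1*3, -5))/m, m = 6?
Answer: -840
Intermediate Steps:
P(q) = -35 + 7*q (P(q) = (-5 + q)*7 = -35 + 7*q)
z = -28/3 (z = (-35 + 7*(-3))/6 = (-35 - 21)*(1/6) = -56*1/6 = -28/3 ≈ -9.3333)
-9*z*(-10) = -9*(-28/3)*(-10) = 84*(-10) = -840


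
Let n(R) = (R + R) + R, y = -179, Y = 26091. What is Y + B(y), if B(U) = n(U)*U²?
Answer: -17179926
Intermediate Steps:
n(R) = 3*R (n(R) = 2*R + R = 3*R)
B(U) = 3*U³ (B(U) = (3*U)*U² = 3*U³)
Y + B(y) = 26091 + 3*(-179)³ = 26091 + 3*(-5735339) = 26091 - 17206017 = -17179926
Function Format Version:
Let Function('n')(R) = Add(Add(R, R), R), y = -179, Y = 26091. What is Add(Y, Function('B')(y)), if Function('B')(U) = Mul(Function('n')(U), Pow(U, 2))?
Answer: -17179926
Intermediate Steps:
Function('n')(R) = Mul(3, R) (Function('n')(R) = Add(Mul(2, R), R) = Mul(3, R))
Function('B')(U) = Mul(3, Pow(U, 3)) (Function('B')(U) = Mul(Mul(3, U), Pow(U, 2)) = Mul(3, Pow(U, 3)))
Add(Y, Function('B')(y)) = Add(26091, Mul(3, Pow(-179, 3))) = Add(26091, Mul(3, -5735339)) = Add(26091, -17206017) = -17179926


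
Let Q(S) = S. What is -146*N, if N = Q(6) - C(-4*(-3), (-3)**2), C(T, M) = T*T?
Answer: 20148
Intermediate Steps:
C(T, M) = T**2
N = -138 (N = 6 - (-4*(-3))**2 = 6 - 1*12**2 = 6 - 1*144 = 6 - 144 = -138)
-146*N = -146*(-138) = 20148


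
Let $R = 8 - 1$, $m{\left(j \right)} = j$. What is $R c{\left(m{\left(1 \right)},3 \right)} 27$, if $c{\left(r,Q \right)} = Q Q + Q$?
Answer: $2268$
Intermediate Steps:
$c{\left(r,Q \right)} = Q + Q^{2}$ ($c{\left(r,Q \right)} = Q^{2} + Q = Q + Q^{2}$)
$R = 7$ ($R = 8 - 1 = 7$)
$R c{\left(m{\left(1 \right)},3 \right)} 27 = 7 \cdot 3 \left(1 + 3\right) 27 = 7 \cdot 3 \cdot 4 \cdot 27 = 7 \cdot 12 \cdot 27 = 84 \cdot 27 = 2268$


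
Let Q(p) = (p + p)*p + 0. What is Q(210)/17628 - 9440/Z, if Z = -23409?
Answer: 185923510/34387821 ≈ 5.4067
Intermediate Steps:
Q(p) = 2*p² (Q(p) = (2*p)*p + 0 = 2*p² + 0 = 2*p²)
Q(210)/17628 - 9440/Z = (2*210²)/17628 - 9440/(-23409) = (2*44100)*(1/17628) - 9440*(-1/23409) = 88200*(1/17628) + 9440/23409 = 7350/1469 + 9440/23409 = 185923510/34387821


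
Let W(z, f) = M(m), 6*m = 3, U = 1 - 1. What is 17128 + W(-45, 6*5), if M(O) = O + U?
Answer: 34257/2 ≈ 17129.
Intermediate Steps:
U = 0
m = ½ (m = (⅙)*3 = ½ ≈ 0.50000)
M(O) = O (M(O) = O + 0 = O)
W(z, f) = ½
17128 + W(-45, 6*5) = 17128 + ½ = 34257/2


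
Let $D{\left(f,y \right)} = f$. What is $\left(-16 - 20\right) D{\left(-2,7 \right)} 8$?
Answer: $576$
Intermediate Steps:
$\left(-16 - 20\right) D{\left(-2,7 \right)} 8 = \left(-16 - 20\right) \left(-2\right) 8 = \left(-36\right) \left(-2\right) 8 = 72 \cdot 8 = 576$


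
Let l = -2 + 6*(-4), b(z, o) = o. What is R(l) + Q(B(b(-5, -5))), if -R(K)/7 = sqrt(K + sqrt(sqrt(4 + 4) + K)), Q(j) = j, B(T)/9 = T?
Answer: -45 - 7*sqrt(-26 + sqrt(2)*sqrt(-13 + sqrt(2))) ≈ -48.29 - 35.844*I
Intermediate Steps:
B(T) = 9*T
l = -26 (l = -2 - 24 = -26)
R(K) = -7*sqrt(K + sqrt(K + 2*sqrt(2))) (R(K) = -7*sqrt(K + sqrt(sqrt(4 + 4) + K)) = -7*sqrt(K + sqrt(sqrt(8) + K)) = -7*sqrt(K + sqrt(2*sqrt(2) + K)) = -7*sqrt(K + sqrt(K + 2*sqrt(2))))
R(l) + Q(B(b(-5, -5))) = -7*sqrt(-26 + sqrt(-26 + 2*sqrt(2))) + 9*(-5) = -7*sqrt(-26 + sqrt(-26 + 2*sqrt(2))) - 45 = -45 - 7*sqrt(-26 + sqrt(-26 + 2*sqrt(2)))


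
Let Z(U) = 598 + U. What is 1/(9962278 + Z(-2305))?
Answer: 1/9960571 ≈ 1.0040e-7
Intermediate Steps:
1/(9962278 + Z(-2305)) = 1/(9962278 + (598 - 2305)) = 1/(9962278 - 1707) = 1/9960571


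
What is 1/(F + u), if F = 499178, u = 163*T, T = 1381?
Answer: 1/724281 ≈ 1.3807e-6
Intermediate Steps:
u = 225103 (u = 163*1381 = 225103)
1/(F + u) = 1/(499178 + 225103) = 1/724281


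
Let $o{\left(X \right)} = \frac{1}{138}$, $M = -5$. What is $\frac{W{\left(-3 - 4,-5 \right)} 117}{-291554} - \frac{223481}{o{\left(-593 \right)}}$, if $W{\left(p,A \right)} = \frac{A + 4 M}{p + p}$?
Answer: $- \frac{125882897946693}{4081756} \approx -3.084 \cdot 10^{7}$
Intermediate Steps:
$o{\left(X \right)} = \frac{1}{138}$
$W{\left(p,A \right)} = \frac{-20 + A}{2 p}$ ($W{\left(p,A \right)} = \frac{A + 4 \left(-5\right)}{p + p} = \frac{A - 20}{2 p} = \left(-20 + A\right) \frac{1}{2 p} = \frac{-20 + A}{2 p}$)
$\frac{W{\left(-3 - 4,-5 \right)} 117}{-291554} - \frac{223481}{o{\left(-593 \right)}} = \frac{\frac{-20 - 5}{2 \left(-3 - 4\right)} 117}{-291554} - 223481 \frac{1}{\frac{1}{138}} = \frac{1}{2} \frac{1}{-3 - 4} \left(-25\right) 117 \left(- \frac{1}{291554}\right) - 30840378 = \frac{1}{2} \frac{1}{-7} \left(-25\right) 117 \left(- \frac{1}{291554}\right) - 30840378 = \frac{1}{2} \left(- \frac{1}{7}\right) \left(-25\right) 117 \left(- \frac{1}{291554}\right) - 30840378 = \frac{25}{14} \cdot 117 \left(- \frac{1}{291554}\right) - 30840378 = \frac{2925}{14} \left(- \frac{1}{291554}\right) - 30840378 = - \frac{2925}{4081756} - 30840378 = - \frac{125882897946693}{4081756}$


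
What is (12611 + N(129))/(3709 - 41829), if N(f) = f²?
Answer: -7313/9530 ≈ -0.76737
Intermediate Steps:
(12611 + N(129))/(3709 - 41829) = (12611 + 129²)/(3709 - 41829) = (12611 + 16641)/(-38120) = 29252*(-1/38120) = -7313/9530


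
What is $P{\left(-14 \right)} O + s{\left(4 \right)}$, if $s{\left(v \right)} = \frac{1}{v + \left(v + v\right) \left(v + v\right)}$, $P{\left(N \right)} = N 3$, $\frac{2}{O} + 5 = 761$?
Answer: $- \frac{59}{612} \approx -0.096405$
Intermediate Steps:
$O = \frac{1}{378}$ ($O = \frac{2}{-5 + 761} = \frac{2}{756} = 2 \cdot \frac{1}{756} = \frac{1}{378} \approx 0.0026455$)
$P{\left(N \right)} = 3 N$
$s{\left(v \right)} = \frac{1}{v + 4 v^{2}}$ ($s{\left(v \right)} = \frac{1}{v + 2 v 2 v} = \frac{1}{v + 4 v^{2}}$)
$P{\left(-14 \right)} O + s{\left(4 \right)} = 3 \left(-14\right) \frac{1}{378} + \frac{1}{4 \left(1 + 4 \cdot 4\right)} = \left(-42\right) \frac{1}{378} + \frac{1}{4 \left(1 + 16\right)} = - \frac{1}{9} + \frac{1}{4 \cdot 17} = - \frac{1}{9} + \frac{1}{4} \cdot \frac{1}{17} = - \frac{1}{9} + \frac{1}{68} = - \frac{59}{612}$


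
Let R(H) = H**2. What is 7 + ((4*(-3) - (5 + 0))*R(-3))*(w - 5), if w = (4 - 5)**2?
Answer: 619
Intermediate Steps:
w = 1 (w = (-1)**2 = 1)
7 + ((4*(-3) - (5 + 0))*R(-3))*(w - 5) = 7 + ((4*(-3) - (5 + 0))*(-3)**2)*(1 - 5) = 7 + ((-12 - 1*5)*9)*(-4) = 7 + ((-12 - 5)*9)*(-4) = 7 - 17*9*(-4) = 7 - 153*(-4) = 7 + 612 = 619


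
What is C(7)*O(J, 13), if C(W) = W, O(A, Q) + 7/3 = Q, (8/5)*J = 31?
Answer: 224/3 ≈ 74.667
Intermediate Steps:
J = 155/8 (J = (5/8)*31 = 155/8 ≈ 19.375)
O(A, Q) = -7/3 + Q
C(7)*O(J, 13) = 7*(-7/3 + 13) = 7*(32/3) = 224/3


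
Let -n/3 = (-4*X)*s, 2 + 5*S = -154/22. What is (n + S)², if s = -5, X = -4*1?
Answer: 1418481/25 ≈ 56739.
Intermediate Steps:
X = -4
S = -9/5 (S = -⅖ + (-154/22)/5 = -⅖ + (-154*1/22)/5 = -⅖ + (⅕)*(-7) = -⅖ - 7/5 = -9/5 ≈ -1.8000)
n = 240 (n = -3*(-4*(-4))*(-5) = -48*(-5) = -3*(-80) = 240)
(n + S)² = (240 - 9/5)² = (1191/5)² = 1418481/25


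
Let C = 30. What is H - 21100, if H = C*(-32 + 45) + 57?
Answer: -20653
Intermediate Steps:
H = 447 (H = 30*(-32 + 45) + 57 = 30*13 + 57 = 390 + 57 = 447)
H - 21100 = 447 - 21100 = -20653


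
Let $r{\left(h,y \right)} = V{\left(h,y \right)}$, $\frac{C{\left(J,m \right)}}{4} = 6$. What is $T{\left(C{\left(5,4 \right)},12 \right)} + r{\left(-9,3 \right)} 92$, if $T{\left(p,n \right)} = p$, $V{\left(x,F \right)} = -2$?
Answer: $-160$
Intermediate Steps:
$C{\left(J,m \right)} = 24$ ($C{\left(J,m \right)} = 4 \cdot 6 = 24$)
$r{\left(h,y \right)} = -2$
$T{\left(C{\left(5,4 \right)},12 \right)} + r{\left(-9,3 \right)} 92 = 24 - 184 = -160$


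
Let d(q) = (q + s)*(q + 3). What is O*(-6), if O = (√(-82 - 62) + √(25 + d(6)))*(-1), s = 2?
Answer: 6*√97 + 72*I ≈ 59.093 + 72.0*I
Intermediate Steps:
d(q) = (2 + q)*(3 + q) (d(q) = (q + 2)*(q + 3) = (2 + q)*(3 + q))
O = -√97 - 12*I (O = (√(-82 - 62) + √(25 + (6 + 6² + 5*6)))*(-1) = (√(-144) + √(25 + (6 + 36 + 30)))*(-1) = (12*I + √(25 + 72))*(-1) = (12*I + √97)*(-1) = (√97 + 12*I)*(-1) = -√97 - 12*I ≈ -9.8489 - 12.0*I)
O*(-6) = (-√97 - 12*I)*(-6) = 6*√97 + 72*I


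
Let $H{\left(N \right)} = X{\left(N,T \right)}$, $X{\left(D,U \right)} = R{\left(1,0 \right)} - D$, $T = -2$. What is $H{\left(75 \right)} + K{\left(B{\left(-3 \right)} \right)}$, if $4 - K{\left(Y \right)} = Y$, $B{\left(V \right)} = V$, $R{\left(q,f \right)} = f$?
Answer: $-68$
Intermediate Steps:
$X{\left(D,U \right)} = - D$ ($X{\left(D,U \right)} = 0 - D = - D$)
$K{\left(Y \right)} = 4 - Y$
$H{\left(N \right)} = - N$
$H{\left(75 \right)} + K{\left(B{\left(-3 \right)} \right)} = \left(-1\right) 75 + \left(4 - -3\right) = -75 + \left(4 + 3\right) = -75 + 7 = -68$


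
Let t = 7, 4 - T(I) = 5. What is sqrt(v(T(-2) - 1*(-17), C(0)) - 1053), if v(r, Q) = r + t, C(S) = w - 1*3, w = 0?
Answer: I*sqrt(1030) ≈ 32.094*I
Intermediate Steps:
C(S) = -3 (C(S) = 0 - 1*3 = 0 - 3 = -3)
T(I) = -1 (T(I) = 4 - 1*5 = 4 - 5 = -1)
v(r, Q) = 7 + r (v(r, Q) = r + 7 = 7 + r)
sqrt(v(T(-2) - 1*(-17), C(0)) - 1053) = sqrt((7 + (-1 - 1*(-17))) - 1053) = sqrt((7 + (-1 + 17)) - 1053) = sqrt((7 + 16) - 1053) = sqrt(23 - 1053) = sqrt(-1030) = I*sqrt(1030)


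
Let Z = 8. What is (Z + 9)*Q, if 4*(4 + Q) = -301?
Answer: -5389/4 ≈ -1347.3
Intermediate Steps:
Q = -317/4 (Q = -4 + (¼)*(-301) = -4 - 301/4 = -317/4 ≈ -79.250)
(Z + 9)*Q = (8 + 9)*(-317/4) = 17*(-317/4) = -5389/4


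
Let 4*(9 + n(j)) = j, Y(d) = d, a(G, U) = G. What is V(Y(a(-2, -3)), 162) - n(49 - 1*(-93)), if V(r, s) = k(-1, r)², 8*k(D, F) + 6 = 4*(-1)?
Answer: -399/16 ≈ -24.938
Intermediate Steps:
k(D, F) = -5/4 (k(D, F) = -¾ + (4*(-1))/8 = -¾ + (⅛)*(-4) = -¾ - ½ = -5/4)
n(j) = -9 + j/4
V(r, s) = 25/16 (V(r, s) = (-5/4)² = 25/16)
V(Y(a(-2, -3)), 162) - n(49 - 1*(-93)) = 25/16 - (-9 + (49 - 1*(-93))/4) = 25/16 - (-9 + (49 + 93)/4) = 25/16 - (-9 + (¼)*142) = 25/16 - (-9 + 71/2) = 25/16 - 1*53/2 = 25/16 - 53/2 = -399/16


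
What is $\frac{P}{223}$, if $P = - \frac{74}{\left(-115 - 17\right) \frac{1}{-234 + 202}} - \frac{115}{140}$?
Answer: $- \frac{17335}{206052} \approx -0.084129$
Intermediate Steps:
$P = - \frac{17335}{924}$ ($P = - \frac{74}{\left(-132\right) \frac{1}{-32}} - \frac{23}{28} = - \frac{74}{\left(-132\right) \left(- \frac{1}{32}\right)} - \frac{23}{28} = - \frac{74}{\frac{33}{8}} - \frac{23}{28} = \left(-74\right) \frac{8}{33} - \frac{23}{28} = - \frac{592}{33} - \frac{23}{28} = - \frac{17335}{924} \approx -18.761$)
$\frac{P}{223} = - \frac{17335}{924 \cdot 223} = \left(- \frac{17335}{924}\right) \frac{1}{223} = - \frac{17335}{206052}$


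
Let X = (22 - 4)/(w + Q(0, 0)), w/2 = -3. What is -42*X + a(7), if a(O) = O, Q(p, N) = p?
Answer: 133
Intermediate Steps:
w = -6 (w = 2*(-3) = -6)
X = -3 (X = (22 - 4)/(-6 + 0) = 18/(-6) = 18*(-⅙) = -3)
-42*X + a(7) = -42*(-3) + 7 = 126 + 7 = 133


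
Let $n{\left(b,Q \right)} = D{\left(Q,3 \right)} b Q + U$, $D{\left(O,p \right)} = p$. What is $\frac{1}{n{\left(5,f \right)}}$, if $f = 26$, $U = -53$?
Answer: $\frac{1}{337} \approx 0.0029674$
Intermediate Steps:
$n{\left(b,Q \right)} = -53 + 3 Q b$ ($n{\left(b,Q \right)} = 3 b Q - 53 = 3 Q b - 53 = -53 + 3 Q b$)
$\frac{1}{n{\left(5,f \right)}} = \frac{1}{-53 + 3 \cdot 26 \cdot 5} = \frac{1}{-53 + 390} = \frac{1}{337}$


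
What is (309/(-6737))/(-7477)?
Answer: 309/50372549 ≈ 6.1343e-6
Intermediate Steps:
(309/(-6737))/(-7477) = (309*(-1/6737))*(-1/7477) = -309/6737*(-1/7477) = 309/50372549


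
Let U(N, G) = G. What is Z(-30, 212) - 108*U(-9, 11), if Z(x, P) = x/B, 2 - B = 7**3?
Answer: -405078/341 ≈ -1187.9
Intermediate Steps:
B = -341 (B = 2 - 1*7**3 = 2 - 1*343 = 2 - 343 = -341)
Z(x, P) = -x/341 (Z(x, P) = x/(-341) = x*(-1/341) = -x/341)
Z(-30, 212) - 108*U(-9, 11) = -1/341*(-30) - 108*11 = 30/341 - 1188 = -405078/341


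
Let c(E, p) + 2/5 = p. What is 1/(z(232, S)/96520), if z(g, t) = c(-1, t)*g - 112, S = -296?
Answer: -60325/43048 ≈ -1.4013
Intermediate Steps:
c(E, p) = -⅖ + p
z(g, t) = -112 + g*(-⅖ + t) (z(g, t) = (-⅖ + t)*g - 112 = g*(-⅖ + t) - 112 = -112 + g*(-⅖ + t))
1/(z(232, S)/96520) = 1/((-112 + (⅕)*232*(-2 + 5*(-296)))/96520) = 1/((-112 + (⅕)*232*(-2 - 1480))*(1/96520)) = 1/((-112 + (⅕)*232*(-1482))*(1/96520)) = 1/((-112 - 343824/5)*(1/96520)) = 1/(-344384/5*1/96520) = 1/(-43048/60325) = -60325/43048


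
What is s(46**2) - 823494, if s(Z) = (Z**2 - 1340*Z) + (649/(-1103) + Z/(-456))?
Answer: 102921935851/125742 ≈ 8.1852e+5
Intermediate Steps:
s(Z) = -649/1103 + Z**2 - 611041*Z/456 (s(Z) = (Z**2 - 1340*Z) + (649*(-1/1103) + Z*(-1/456)) = (Z**2 - 1340*Z) + (-649/1103 - Z/456) = -649/1103 + Z**2 - 611041*Z/456)
s(46**2) - 823494 = (-649/1103 + (46**2)**2 - 611041/456*46**2) - 823494 = (-649/1103 + 2116**2 - 611041/456*2116) - 823494 = (-649/1103 + 4477456 - 323240689/114) - 823494 = 206469718399/125742 - 823494 = 102921935851/125742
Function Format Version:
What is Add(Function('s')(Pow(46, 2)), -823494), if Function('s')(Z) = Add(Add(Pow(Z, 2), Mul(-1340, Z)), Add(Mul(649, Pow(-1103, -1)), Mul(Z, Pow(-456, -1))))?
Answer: Rational(102921935851, 125742) ≈ 8.1852e+5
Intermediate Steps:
Function('s')(Z) = Add(Rational(-649, 1103), Pow(Z, 2), Mul(Rational(-611041, 456), Z)) (Function('s')(Z) = Add(Add(Pow(Z, 2), Mul(-1340, Z)), Add(Mul(649, Rational(-1, 1103)), Mul(Z, Rational(-1, 456)))) = Add(Add(Pow(Z, 2), Mul(-1340, Z)), Add(Rational(-649, 1103), Mul(Rational(-1, 456), Z))) = Add(Rational(-649, 1103), Pow(Z, 2), Mul(Rational(-611041, 456), Z)))
Add(Function('s')(Pow(46, 2)), -823494) = Add(Add(Rational(-649, 1103), Pow(Pow(46, 2), 2), Mul(Rational(-611041, 456), Pow(46, 2))), -823494) = Add(Add(Rational(-649, 1103), Pow(2116, 2), Mul(Rational(-611041, 456), 2116)), -823494) = Add(Add(Rational(-649, 1103), 4477456, Rational(-323240689, 114)), -823494) = Add(Rational(206469718399, 125742), -823494) = Rational(102921935851, 125742)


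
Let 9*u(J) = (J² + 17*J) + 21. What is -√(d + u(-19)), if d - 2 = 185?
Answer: -√1742/3 ≈ -13.912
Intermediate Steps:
d = 187 (d = 2 + 185 = 187)
u(J) = 7/3 + J²/9 + 17*J/9 (u(J) = ((J² + 17*J) + 21)/9 = (21 + J² + 17*J)/9 = 7/3 + J²/9 + 17*J/9)
-√(d + u(-19)) = -√(187 + (7/3 + (⅑)*(-19)² + (17/9)*(-19))) = -√(187 + (7/3 + (⅑)*361 - 323/9)) = -√(187 + (7/3 + 361/9 - 323/9)) = -√(187 + 59/9) = -√(1742/9) = -√1742/3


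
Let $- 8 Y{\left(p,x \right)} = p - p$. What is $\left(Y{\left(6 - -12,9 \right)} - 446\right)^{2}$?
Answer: $198916$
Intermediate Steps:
$Y{\left(p,x \right)} = 0$ ($Y{\left(p,x \right)} = - \frac{p - p}{8} = \left(- \frac{1}{8}\right) 0 = 0$)
$\left(Y{\left(6 - -12,9 \right)} - 446\right)^{2} = \left(0 - 446\right)^{2} = \left(-446\right)^{2} = 198916$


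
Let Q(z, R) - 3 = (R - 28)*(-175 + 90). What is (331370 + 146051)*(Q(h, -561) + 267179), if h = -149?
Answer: 151460379987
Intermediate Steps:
Q(z, R) = 2383 - 85*R (Q(z, R) = 3 + (R - 28)*(-175 + 90) = 3 + (-28 + R)*(-85) = 3 + (2380 - 85*R) = 2383 - 85*R)
(331370 + 146051)*(Q(h, -561) + 267179) = (331370 + 146051)*((2383 - 85*(-561)) + 267179) = 477421*((2383 + 47685) + 267179) = 477421*(50068 + 267179) = 477421*317247 = 151460379987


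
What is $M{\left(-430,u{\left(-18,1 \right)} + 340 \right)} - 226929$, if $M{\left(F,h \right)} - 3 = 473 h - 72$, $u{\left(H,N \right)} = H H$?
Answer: $87074$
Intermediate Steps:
$u{\left(H,N \right)} = H^{2}$
$M{\left(F,h \right)} = -69 + 473 h$ ($M{\left(F,h \right)} = 3 + \left(473 h - 72\right) = 3 + \left(-72 + 473 h\right) = -69 + 473 h$)
$M{\left(-430,u{\left(-18,1 \right)} + 340 \right)} - 226929 = \left(-69 + 473 \left(\left(-18\right)^{2} + 340\right)\right) - 226929 = \left(-69 + 473 \left(324 + 340\right)\right) - 226929 = \left(-69 + 473 \cdot 664\right) - 226929 = \left(-69 + 314072\right) - 226929 = 314003 - 226929 = 87074$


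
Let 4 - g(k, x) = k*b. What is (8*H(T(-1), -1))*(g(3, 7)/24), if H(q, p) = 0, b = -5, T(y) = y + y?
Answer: 0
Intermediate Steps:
T(y) = 2*y
g(k, x) = 4 + 5*k (g(k, x) = 4 - k*(-5) = 4 - (-5)*k = 4 + 5*k)
(8*H(T(-1), -1))*(g(3, 7)/24) = (8*0)*((4 + 5*3)/24) = 0*((4 + 15)*(1/24)) = 0*(19*(1/24)) = 0*(19/24) = 0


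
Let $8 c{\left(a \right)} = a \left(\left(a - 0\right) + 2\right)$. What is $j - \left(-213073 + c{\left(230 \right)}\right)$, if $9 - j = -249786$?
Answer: $456198$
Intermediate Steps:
$j = 249795$ ($j = 9 - -249786 = 9 + 249786 = 249795$)
$c{\left(a \right)} = \frac{a \left(2 + a\right)}{8}$ ($c{\left(a \right)} = \frac{a \left(\left(a - 0\right) + 2\right)}{8} = \frac{a \left(\left(a + \left(-5 + 5\right)\right) + 2\right)}{8} = \frac{a \left(\left(a + 0\right) + 2\right)}{8} = \frac{a \left(a + 2\right)}{8} = \frac{a \left(2 + a\right)}{8}$)
$j - \left(-213073 + c{\left(230 \right)}\right) = 249795 - \left(-213073 + \frac{1}{8} \cdot 230 \left(2 + 230\right)\right) = 249795 - \left(-213073 + \frac{1}{8} \cdot 230 \cdot 232\right) = 249795 - \left(-213073 + 6670\right) = 249795 - -206403 = 249795 + 206403 = 456198$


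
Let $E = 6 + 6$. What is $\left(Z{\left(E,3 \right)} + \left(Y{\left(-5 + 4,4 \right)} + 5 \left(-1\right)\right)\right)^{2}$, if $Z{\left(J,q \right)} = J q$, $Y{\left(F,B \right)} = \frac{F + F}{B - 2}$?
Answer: $900$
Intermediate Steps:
$E = 12$
$Y{\left(F,B \right)} = \frac{2 F}{-2 + B}$
$\left(Z{\left(E,3 \right)} + \left(Y{\left(-5 + 4,4 \right)} + 5 \left(-1\right)\right)\right)^{2} = \left(12 \cdot 3 + \left(\frac{2 \left(-5 + 4\right)}{-2 + 4} + 5 \left(-1\right)\right)\right)^{2} = \left(36 - \left(5 + \frac{2}{2}\right)\right)^{2} = \left(36 - \left(5 + 2 \cdot \frac{1}{2}\right)\right)^{2} = \left(36 - 6\right)^{2} = 30^{2} = 900$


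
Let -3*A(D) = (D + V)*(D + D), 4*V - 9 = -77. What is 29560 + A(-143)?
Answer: 42920/3 ≈ 14307.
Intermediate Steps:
V = -17 (V = 9/4 + (1/4)*(-77) = 9/4 - 77/4 = -17)
A(D) = -2*D*(-17 + D)/3 (A(D) = -(D - 17)*(D + D)/3 = -(-17 + D)*2*D/3 = -2*D*(-17 + D)/3)
29560 + A(-143) = 29560 + (2/3)*(-143)*(17 - 1*(-143)) = 29560 + (2/3)*(-143)*(17 + 143) = 29560 + (2/3)*(-143)*160 = 29560 - 45760/3 = 42920/3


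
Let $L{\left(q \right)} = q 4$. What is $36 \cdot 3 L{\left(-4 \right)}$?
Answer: $-1728$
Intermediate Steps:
$L{\left(q \right)} = 4 q$
$36 \cdot 3 L{\left(-4 \right)} = 36 \cdot 3 \cdot 4 \left(-4\right) = 108 \left(-16\right) = -1728$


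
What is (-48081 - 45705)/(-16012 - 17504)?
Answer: 319/114 ≈ 2.7982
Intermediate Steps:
(-48081 - 45705)/(-16012 - 17504) = -93786/(-33516) = -93786*(-1/33516) = 319/114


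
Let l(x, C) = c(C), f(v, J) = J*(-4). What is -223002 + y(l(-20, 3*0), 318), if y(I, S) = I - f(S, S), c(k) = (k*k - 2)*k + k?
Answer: -221730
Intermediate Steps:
f(v, J) = -4*J
c(k) = k + k*(-2 + k**2) (c(k) = (k**2 - 2)*k + k = (-2 + k**2)*k + k = k*(-2 + k**2) + k = k + k*(-2 + k**2))
l(x, C) = C**3 - C
y(I, S) = I + 4*S (y(I, S) = I - (-4)*S = I + 4*S)
-223002 + y(l(-20, 3*0), 318) = -223002 + (((3*0)**3 - 3*0) + 4*318) = -223002 + ((0**3 - 1*0) + 1272) = -223002 + ((0 + 0) + 1272) = -223002 + (0 + 1272) = -223002 + 1272 = -221730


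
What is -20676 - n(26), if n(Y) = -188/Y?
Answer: -268694/13 ≈ -20669.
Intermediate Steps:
-20676 - n(26) = -20676 - (-188)/26 = -20676 - 1*(-94/13) = -20676 + 94/13 = -268694/13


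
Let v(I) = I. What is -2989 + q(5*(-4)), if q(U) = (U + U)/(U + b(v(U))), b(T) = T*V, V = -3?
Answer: -2990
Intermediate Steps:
b(T) = -3*T (b(T) = T*(-3) = -3*T)
q(U) = -1 (q(U) = (U + U)/(U - 3*U) = (2*U)/((-2*U)) = (2*U)*(-1/(2*U)) = -1)
-2989 + q(5*(-4)) = -2989 - 1 = -2990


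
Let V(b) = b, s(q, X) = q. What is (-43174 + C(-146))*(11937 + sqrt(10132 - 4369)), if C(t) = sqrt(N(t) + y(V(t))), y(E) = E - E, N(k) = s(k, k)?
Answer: -(11937 + sqrt(5763))*(43174 - I*sqrt(146)) ≈ -5.1865e+8 + 1.4515e+5*I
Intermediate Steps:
N(k) = k
y(E) = 0
C(t) = sqrt(t) (C(t) = sqrt(t + 0) = sqrt(t))
(-43174 + C(-146))*(11937 + sqrt(10132 - 4369)) = (-43174 + sqrt(-146))*(11937 + sqrt(10132 - 4369)) = (-43174 + I*sqrt(146))*(11937 + sqrt(5763))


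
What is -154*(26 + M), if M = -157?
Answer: 20174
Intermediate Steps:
-154*(26 + M) = -154*(26 - 157) = -154*(-131) = 20174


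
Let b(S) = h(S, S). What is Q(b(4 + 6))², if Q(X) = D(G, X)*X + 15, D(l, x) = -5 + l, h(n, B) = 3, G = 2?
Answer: 36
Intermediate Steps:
b(S) = 3
Q(X) = 15 - 3*X (Q(X) = (-5 + 2)*X + 15 = -3*X + 15 = 15 - 3*X)
Q(b(4 + 6))² = (15 - 3*3)² = (15 - 9)² = 6² = 36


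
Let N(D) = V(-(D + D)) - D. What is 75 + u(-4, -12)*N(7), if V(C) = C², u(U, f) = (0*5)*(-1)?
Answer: 75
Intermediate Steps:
u(U, f) = 0 (u(U, f) = 0*(-1) = 0)
N(D) = -D + 4*D² (N(D) = (-(D + D))² - D = (-2*D)² - D = 4*D² - D = -D + 4*D²)
75 + u(-4, -12)*N(7) = 75 + 0*(7*(-1 + 4*7)) = 75 + 0*(7*(-1 + 28)) = 75 + 0*(7*27) = 75 + 0*189 = 75 + 0 = 75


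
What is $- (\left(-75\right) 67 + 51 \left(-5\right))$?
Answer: $5280$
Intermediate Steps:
$- (\left(-75\right) 67 + 51 \left(-5\right)) = - (-5025 - 255) = \left(-1\right) \left(-5280\right) = 5280$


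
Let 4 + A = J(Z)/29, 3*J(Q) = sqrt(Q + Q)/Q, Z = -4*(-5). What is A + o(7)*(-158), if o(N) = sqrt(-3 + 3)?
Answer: -4 + sqrt(10)/870 ≈ -3.9964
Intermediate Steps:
Z = 20
J(Q) = sqrt(2)/(3*sqrt(Q)) (J(Q) = (sqrt(Q + Q)/Q)/3 = (sqrt(2*Q)/Q)/3 = ((sqrt(2)*sqrt(Q))/Q)/3 = (sqrt(2)/sqrt(Q))/3 = sqrt(2)/(3*sqrt(Q)))
o(N) = 0 (o(N) = sqrt(0) = 0)
A = -4 + sqrt(10)/870 (A = -4 + (sqrt(2)/(3*sqrt(20)))/29 = -4 + (sqrt(2)*(sqrt(5)/10)/3)*(1/29) = -4 + (sqrt(10)/30)*(1/29) = -4 + sqrt(10)/870 ≈ -3.9964)
A + o(7)*(-158) = (-4 + sqrt(10)/870) + 0*(-158) = (-4 + sqrt(10)/870) + 0 = -4 + sqrt(10)/870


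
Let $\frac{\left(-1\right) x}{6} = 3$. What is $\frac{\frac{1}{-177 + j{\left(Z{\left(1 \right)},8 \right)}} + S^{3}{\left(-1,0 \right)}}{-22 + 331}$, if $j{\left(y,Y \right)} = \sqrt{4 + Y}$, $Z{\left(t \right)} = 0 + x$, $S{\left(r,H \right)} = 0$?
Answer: $- \frac{59}{3225651} - \frac{2 \sqrt{3}}{9676953} \approx -1.8649 \cdot 10^{-5}$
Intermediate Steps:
$x = -18$ ($x = \left(-6\right) 3 = -18$)
$Z{\left(t \right)} = -18$ ($Z{\left(t \right)} = 0 - 18 = -18$)
$\frac{\frac{1}{-177 + j{\left(Z{\left(1 \right)},8 \right)}} + S^{3}{\left(-1,0 \right)}}{-22 + 331} = \frac{\frac{1}{-177 + \sqrt{4 + 8}} + 0^{3}}{-22 + 331} = \frac{\frac{1}{-177 + \sqrt{12}} + 0}{309} = \left(\frac{1}{-177 + 2 \sqrt{3}} + 0\right) \frac{1}{309} = \frac{1}{-177 + 2 \sqrt{3}} \cdot \frac{1}{309} = \frac{1}{309 \left(-177 + 2 \sqrt{3}\right)}$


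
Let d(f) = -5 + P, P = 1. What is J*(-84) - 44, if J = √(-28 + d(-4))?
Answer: -44 - 336*I*√2 ≈ -44.0 - 475.18*I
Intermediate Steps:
d(f) = -4 (d(f) = -5 + 1 = -4)
J = 4*I*√2 (J = √(-28 - 4) = √(-32) = 4*I*√2 ≈ 5.6569*I)
J*(-84) - 44 = (4*I*√2)*(-84) - 44 = -336*I*√2 - 44 = -44 - 336*I*√2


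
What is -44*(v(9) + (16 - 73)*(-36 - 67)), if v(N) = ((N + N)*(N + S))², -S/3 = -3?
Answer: -4877268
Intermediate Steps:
S = 9 (S = -3*(-3) = 9)
v(N) = 4*N²*(9 + N)² (v(N) = ((N + N)*(N + 9))² = ((2*N)*(9 + N))² = (2*N*(9 + N))² = 4*N²*(9 + N)²)
-44*(v(9) + (16 - 73)*(-36 - 67)) = -44*(4*9²*(9 + 9)² + (16 - 73)*(-36 - 67)) = -44*(4*81*18² - 57*(-103)) = -44*(4*81*324 + 5871) = -44*(104976 + 5871) = -44*110847 = -4877268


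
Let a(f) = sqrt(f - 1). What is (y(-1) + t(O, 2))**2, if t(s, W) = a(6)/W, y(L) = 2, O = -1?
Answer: (4 + sqrt(5))**2/4 ≈ 9.7221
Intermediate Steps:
a(f) = sqrt(-1 + f)
t(s, W) = sqrt(5)/W (t(s, W) = sqrt(-1 + 6)/W = sqrt(5)/W)
(y(-1) + t(O, 2))**2 = (2 + sqrt(5)/2)**2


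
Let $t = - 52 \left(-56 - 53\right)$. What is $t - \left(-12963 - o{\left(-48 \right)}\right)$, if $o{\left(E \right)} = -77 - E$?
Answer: $18602$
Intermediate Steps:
$t = 5668$ ($t = \left(-52\right) \left(-109\right) = 5668$)
$t - \left(-12963 - o{\left(-48 \right)}\right) = 5668 - \left(-12963 - \left(-77 - -48\right)\right) = 5668 - \left(-12963 - \left(-77 + 48\right)\right) = 5668 - \left(-12963 - -29\right) = 5668 - \left(-12963 + 29\right) = 5668 - -12934 = 5668 + 12934 = 18602$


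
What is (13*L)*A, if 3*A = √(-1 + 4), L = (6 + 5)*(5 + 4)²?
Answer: 3861*√3 ≈ 6687.4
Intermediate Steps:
L = 891 (L = 11*9² = 11*81 = 891)
A = √3/3 (A = √(-1 + 4)/3 = √3/3 ≈ 0.57735)
(13*L)*A = (13*891)*(√3/3) = 11583*(√3/3) = 3861*√3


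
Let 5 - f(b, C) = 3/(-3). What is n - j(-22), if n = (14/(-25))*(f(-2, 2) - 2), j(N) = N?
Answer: 494/25 ≈ 19.760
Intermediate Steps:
f(b, C) = 6 (f(b, C) = 5 - 3/(-3) = 5 - 3*(-1)/3 = 5 - 1*(-1) = 5 + 1 = 6)
n = -56/25 (n = (14/(-25))*(6 - 2) = (14*(-1/25))*4 = -14/25*4 = -56/25 ≈ -2.2400)
n - j(-22) = -56/25 - 1*(-22) = -56/25 + 22 = 494/25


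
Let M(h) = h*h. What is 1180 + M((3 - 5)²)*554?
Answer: 10044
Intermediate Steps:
M(h) = h²
1180 + M((3 - 5)²)*554 = 1180 + ((3 - 5)²)²*554 = 1180 + ((-2)²)²*554 = 1180 + 4²*554 = 1180 + 16*554 = 1180 + 8864 = 10044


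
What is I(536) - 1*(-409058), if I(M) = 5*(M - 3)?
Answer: 411723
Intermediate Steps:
I(M) = -15 + 5*M (I(M) = 5*(-3 + M) = -15 + 5*M)
I(536) - 1*(-409058) = (-15 + 5*536) - 1*(-409058) = (-15 + 2680) + 409058 = 2665 + 409058 = 411723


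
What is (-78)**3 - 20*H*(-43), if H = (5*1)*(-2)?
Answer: -483152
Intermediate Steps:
H = -10 (H = 5*(-2) = -10)
(-78)**3 - 20*H*(-43) = (-78)**3 - 20*(-10)*(-43) = -474552 - (-200)*(-43) = -474552 - 1*8600 = -474552 - 8600 = -483152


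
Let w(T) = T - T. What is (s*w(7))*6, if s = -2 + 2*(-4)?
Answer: 0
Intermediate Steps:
w(T) = 0
s = -10 (s = -2 - 8 = -10)
(s*w(7))*6 = -10*0*6 = 0*6 = 0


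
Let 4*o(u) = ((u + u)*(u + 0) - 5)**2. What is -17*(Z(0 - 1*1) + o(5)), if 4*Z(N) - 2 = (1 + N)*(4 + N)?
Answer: -34459/4 ≈ -8614.8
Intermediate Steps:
Z(N) = 1/2 + (1 + N)*(4 + N)/4 (Z(N) = 1/2 + ((1 + N)*(4 + N))/4 = 1/2 + (1 + N)*(4 + N)/4)
o(u) = (-5 + 2*u**2)**2/4 (o(u) = ((u + u)*(u + 0) - 5)**2/4 = ((2*u)*u - 5)**2/4 = (2*u**2 - 5)**2/4 = (-5 + 2*u**2)**2/4)
-17*(Z(0 - 1*1) + o(5)) = -17*((3/2 + (0 - 1*1)**2/4 + 5*(0 - 1*1)/4) + (-5 + 2*5**2)**2/4) = -17*((3/2 + (0 - 1)**2/4 + 5*(0 - 1)/4) + (-5 + 2*25)**2/4) = -17*((3/2 + (1/4)*(-1)**2 + (5/4)*(-1)) + (-5 + 50)**2/4) = -17*((3/2 + (1/4)*1 - 5/4) + (1/4)*45**2) = -17*((3/2 + 1/4 - 5/4) + (1/4)*2025) = -17*(1/2 + 2025/4) = -17*2027/4 = -34459/4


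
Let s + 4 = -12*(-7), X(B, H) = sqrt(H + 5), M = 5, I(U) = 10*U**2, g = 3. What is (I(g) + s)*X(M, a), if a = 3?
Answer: 340*sqrt(2) ≈ 480.83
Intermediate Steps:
X(B, H) = sqrt(5 + H)
s = 80 (s = -4 - 12*(-7) = -4 + 84 = 80)
(I(g) + s)*X(M, a) = (10*3**2 + 80)*sqrt(5 + 3) = (10*9 + 80)*sqrt(8) = (90 + 80)*(2*sqrt(2)) = 170*(2*sqrt(2)) = 340*sqrt(2)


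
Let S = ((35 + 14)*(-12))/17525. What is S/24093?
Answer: -196/140743275 ≈ -1.3926e-6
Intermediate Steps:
S = -588/17525 (S = (49*(-12))*(1/17525) = -588*1/17525 = -588/17525 ≈ -0.033552)
S/24093 = -588/17525/24093 = -588/17525*1/24093 = -196/140743275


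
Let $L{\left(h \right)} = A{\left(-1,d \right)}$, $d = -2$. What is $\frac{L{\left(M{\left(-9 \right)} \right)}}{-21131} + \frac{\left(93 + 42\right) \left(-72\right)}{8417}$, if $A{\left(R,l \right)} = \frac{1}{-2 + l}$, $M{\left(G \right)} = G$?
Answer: $- \frac{821564863}{711438508} \approx -1.1548$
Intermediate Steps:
$L{\left(h \right)} = - \frac{1}{4}$ ($L{\left(h \right)} = \frac{1}{-2 - 2} = \frac{1}{-4} = - \frac{1}{4}$)
$\frac{L{\left(M{\left(-9 \right)} \right)}}{-21131} + \frac{\left(93 + 42\right) \left(-72\right)}{8417} = - \frac{1}{4 \left(-21131\right)} + \frac{\left(93 + 42\right) \left(-72\right)}{8417} = \left(- \frac{1}{4}\right) \left(- \frac{1}{21131}\right) + 135 \left(-72\right) \frac{1}{8417} = \frac{1}{84524} - \frac{9720}{8417} = - \frac{821564863}{711438508}$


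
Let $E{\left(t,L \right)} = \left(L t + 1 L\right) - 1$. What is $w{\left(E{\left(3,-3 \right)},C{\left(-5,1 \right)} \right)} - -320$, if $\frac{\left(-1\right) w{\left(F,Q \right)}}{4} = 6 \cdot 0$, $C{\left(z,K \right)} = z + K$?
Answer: $320$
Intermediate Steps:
$C{\left(z,K \right)} = K + z$
$E{\left(t,L \right)} = -1 + L + L t$ ($E{\left(t,L \right)} = \left(L t + L\right) - 1 = \left(L + L t\right) - 1 = -1 + L + L t$)
$w{\left(F,Q \right)} = 0$ ($w{\left(F,Q \right)} = - 4 \cdot 6 \cdot 0 = \left(-4\right) 0 = 0$)
$w{\left(E{\left(3,-3 \right)},C{\left(-5,1 \right)} \right)} - -320 = 0 - -320 = 0 + 320 = 320$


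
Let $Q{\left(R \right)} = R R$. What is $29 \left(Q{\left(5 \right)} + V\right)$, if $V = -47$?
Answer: $-638$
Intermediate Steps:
$Q{\left(R \right)} = R^{2}$
$29 \left(Q{\left(5 \right)} + V\right) = 29 \left(5^{2} - 47\right) = 29 \left(25 - 47\right) = 29 \left(-22\right) = -638$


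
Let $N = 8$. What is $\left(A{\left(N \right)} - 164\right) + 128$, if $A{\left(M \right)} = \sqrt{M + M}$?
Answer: $-32$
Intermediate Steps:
$A{\left(M \right)} = \sqrt{2} \sqrt{M}$ ($A{\left(M \right)} = \sqrt{2 M} = \sqrt{2} \sqrt{M}$)
$\left(A{\left(N \right)} - 164\right) + 128 = \left(\sqrt{2} \sqrt{8} - 164\right) + 128 = \left(\sqrt{2} \cdot 2 \sqrt{2} - 164\right) + 128 = \left(4 - 164\right) + 128 = -160 + 128 = -32$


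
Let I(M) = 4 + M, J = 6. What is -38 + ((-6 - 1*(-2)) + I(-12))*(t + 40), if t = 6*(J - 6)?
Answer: -518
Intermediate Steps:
t = 0 (t = 6*(6 - 6) = 6*0 = 0)
-38 + ((-6 - 1*(-2)) + I(-12))*(t + 40) = -38 + ((-6 - 1*(-2)) + (4 - 12))*(0 + 40) = -38 + ((-6 + 2) - 8)*40 = -38 + (-4 - 8)*40 = -38 - 12*40 = -38 - 480 = -518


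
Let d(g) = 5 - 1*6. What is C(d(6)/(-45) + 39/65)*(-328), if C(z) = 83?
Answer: -27224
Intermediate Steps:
d(g) = -1 (d(g) = 5 - 6 = -1)
C(d(6)/(-45) + 39/65)*(-328) = 83*(-328) = -27224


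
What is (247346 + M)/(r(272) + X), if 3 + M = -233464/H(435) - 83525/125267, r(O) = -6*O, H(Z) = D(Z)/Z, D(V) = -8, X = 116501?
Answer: 1621198916591/14389295023 ≈ 112.67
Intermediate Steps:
H(Z) = -8/Z
M = 1590214625209/125267 (M = -3 + (-233464/((-8/435)) - 83525/125267) = -3 + (-233464/((-8*1/435)) - 83525*1/125267) = -3 + (-233464/(-8/435) - 83525/125267) = -3 + (-233464*(-435/8) - 83525/125267) = -3 + (12694605 - 83525/125267) = -3 + 1590215001010/125267 = 1590214625209/125267 ≈ 1.2695e+7)
(247346 + M)/(r(272) + X) = (247346 + 1590214625209/125267)/(-6*272 + 116501) = 1621198916591/(125267*(-1632 + 116501)) = (1621198916591/125267)/114869 = (1621198916591/125267)*(1/114869) = 1621198916591/14389295023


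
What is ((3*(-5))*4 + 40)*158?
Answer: -3160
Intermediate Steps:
((3*(-5))*4 + 40)*158 = (-15*4 + 40)*158 = (-60 + 40)*158 = -20*158 = -3160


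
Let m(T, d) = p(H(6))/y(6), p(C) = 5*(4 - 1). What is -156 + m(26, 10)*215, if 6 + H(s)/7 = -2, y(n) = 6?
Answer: 763/2 ≈ 381.50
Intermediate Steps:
H(s) = -56 (H(s) = -42 + 7*(-2) = -42 - 14 = -56)
p(C) = 15 (p(C) = 5*3 = 15)
m(T, d) = 5/2 (m(T, d) = 15/6 = 15*(1/6) = 5/2)
-156 + m(26, 10)*215 = -156 + (5/2)*215 = -156 + 1075/2 = 763/2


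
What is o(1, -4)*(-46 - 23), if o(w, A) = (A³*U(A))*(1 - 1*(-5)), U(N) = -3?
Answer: -79488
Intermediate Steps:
o(w, A) = -18*A³ (o(w, A) = (A³*(-3))*(1 - 1*(-5)) = (-3*A³)*(1 + 5) = -3*A³*6 = -18*A³)
o(1, -4)*(-46 - 23) = (-18*(-4)³)*(-46 - 23) = -18*(-64)*(-69) = 1152*(-69) = -79488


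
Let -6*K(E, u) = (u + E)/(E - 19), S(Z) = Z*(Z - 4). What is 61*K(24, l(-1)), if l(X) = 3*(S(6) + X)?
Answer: -1159/10 ≈ -115.90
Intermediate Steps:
S(Z) = Z*(-4 + Z)
l(X) = 36 + 3*X (l(X) = 3*(6*(-4 + 6) + X) = 3*(6*2 + X) = 3*(12 + X) = 36 + 3*X)
K(E, u) = -(E + u)/(6*(-19 + E)) (K(E, u) = -(u + E)/(6*(E - 19)) = -(E + u)/(6*(-19 + E)))
61*K(24, l(-1)) = 61*((-1*24 - (36 + 3*(-1)))/(6*(-19 + 24))) = 61*((⅙)*(-24 - (36 - 3))/5) = 61*((⅙)*(⅕)*(-24 - 1*33)) = 61*((⅙)*(⅕)*(-24 - 33)) = 61*((⅙)*(⅕)*(-57)) = 61*(-19/10) = -1159/10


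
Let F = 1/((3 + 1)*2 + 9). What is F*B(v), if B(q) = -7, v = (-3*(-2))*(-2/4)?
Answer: -7/17 ≈ -0.41176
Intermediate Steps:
v = -3 (v = 6*(-2*¼) = 6*(-½) = -3)
F = 1/17 (F = 1/(4*2 + 9) = 1/(8 + 9) = 1/17 ≈ 0.058824)
F*B(v) = (1/17)*(-7) = -7/17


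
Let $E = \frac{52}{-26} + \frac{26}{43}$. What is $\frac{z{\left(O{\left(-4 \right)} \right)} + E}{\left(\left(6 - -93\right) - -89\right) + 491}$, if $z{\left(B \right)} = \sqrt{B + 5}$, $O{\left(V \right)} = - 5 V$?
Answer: $\frac{155}{29197} \approx 0.0053088$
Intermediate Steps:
$z{\left(B \right)} = \sqrt{5 + B}$
$E = - \frac{60}{43}$ ($E = 52 \left(- \frac{1}{26}\right) + 26 \cdot \frac{1}{43} = -2 + \frac{26}{43} = - \frac{60}{43} \approx -1.3953$)
$\frac{z{\left(O{\left(-4 \right)} \right)} + E}{\left(\left(6 - -93\right) - -89\right) + 491} = \frac{\sqrt{5 - -20} - \frac{60}{43}}{\left(\left(6 - -93\right) - -89\right) + 491} = \frac{\sqrt{5 + 20} - \frac{60}{43}}{\left(\left(6 + 93\right) + 89\right) + 491} = \frac{\sqrt{25} - \frac{60}{43}}{\left(99 + 89\right) + 491} = \frac{5 - \frac{60}{43}}{188 + 491} = \frac{155}{43 \cdot 679} = \frac{155}{43} \cdot \frac{1}{679} = \frac{155}{29197}$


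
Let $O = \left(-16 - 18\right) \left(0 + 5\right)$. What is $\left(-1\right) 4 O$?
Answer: $680$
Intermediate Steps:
$O = -170$ ($O = \left(-34\right) 5 = -170$)
$\left(-1\right) 4 O = \left(-1\right) 4 \left(-170\right) = \left(-4\right) \left(-170\right) = 680$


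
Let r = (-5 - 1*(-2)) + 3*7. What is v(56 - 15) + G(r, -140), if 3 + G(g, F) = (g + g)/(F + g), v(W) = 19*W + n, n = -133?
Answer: 39205/61 ≈ 642.71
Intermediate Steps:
v(W) = -133 + 19*W (v(W) = 19*W - 133 = -133 + 19*W)
r = 18 (r = (-5 + 2) + 21 = -3 + 21 = 18)
G(g, F) = -3 + 2*g/(F + g) (G(g, F) = -3 + (g + g)/(F + g) = -3 + (2*g)/(F + g) = -3 + 2*g/(F + g))
v(56 - 15) + G(r, -140) = (-133 + 19*(56 - 15)) + (-1*18 - 3*(-140))/(-140 + 18) = (-133 + 19*41) + (-18 + 420)/(-122) = (-133 + 779) - 1/122*402 = 646 - 201/61 = 39205/61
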